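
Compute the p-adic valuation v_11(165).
v_11(165) = 1

v_11(n) is the largest exponent k such that 11^k divides n. Factor out: 165 = 11^1 · 15. (Sign doesn't affect v_p.) So v_11(165) = 1.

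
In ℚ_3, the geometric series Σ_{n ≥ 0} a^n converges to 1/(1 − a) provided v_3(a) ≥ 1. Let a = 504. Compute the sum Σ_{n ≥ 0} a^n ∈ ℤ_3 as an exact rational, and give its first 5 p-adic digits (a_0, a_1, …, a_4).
Σ a^n = 1/(1 − a) = -1/503;  first 5 digits = (1, 0, 2, 0, 1)

v_3(a) = 2 ≥ 1, so the series converges in ℤ_3 to 1/(1 − a) = 1/(1 − 504) = -1/503. Expand this rational in ℤ_3: compute digits iteratively via d_i = x_i mod 3, x_{i+1} = (x_i − d_i)/3. The first 5 digits are (1, 0, 2, 0, 1).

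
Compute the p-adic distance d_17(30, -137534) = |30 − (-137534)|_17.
d_17(30, -137534) = 1/4913

Step 1 — x − y = 30 − (-137534) = 137564. Step 2 — v_17(137564) = 3 (factor: 137564 = (17^3 · 28); the sign does not affect v_p). Step 3 — |x − y|_17 = 17^{-3} = 1/4913.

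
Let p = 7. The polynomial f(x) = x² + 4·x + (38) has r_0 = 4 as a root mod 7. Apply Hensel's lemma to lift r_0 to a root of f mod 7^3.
r_2 = 39 (mod 343)

Hensel: r_{i+1} = r_i − f(r_i)·(f′(r_i))^{-1} mod 7^{i+2}, f′(x) = 2x + 4. Iterate:
  r_0 = 4 (mod 7)
  r_1 = 39 (mod 49)
  r_2 = 39 (mod 343)
Final: r = 39 satisfies f(r) ≡ 0 mod 7^3.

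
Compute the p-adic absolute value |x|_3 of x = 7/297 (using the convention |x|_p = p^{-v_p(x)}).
|7/297|_3 = 27

Step 1 — compute v_3(x) by factoring powers of 3 out of the numerator and denominator: v_3(7/297) = -3. Step 2 — apply |x|_p = p^{-v_p(x)} = 3^{3} = 27.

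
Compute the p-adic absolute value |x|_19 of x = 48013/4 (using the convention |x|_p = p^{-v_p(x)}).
|48013/4|_19 = 1/6859

Step 1 — compute v_19(x) by factoring powers of 19 out of the numerator and denominator: v_19(48013/4) = 3. Step 2 — apply |x|_p = p^{-v_p(x)} = 19^{-3} = 1/6859.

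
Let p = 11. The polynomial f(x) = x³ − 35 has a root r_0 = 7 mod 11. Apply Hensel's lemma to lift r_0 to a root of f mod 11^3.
r_2 = 172 (mod 1331)

Hensel: r_{i+1} = r_i − f(r_i)/f′(r_i) mod 11^{i+2}, where f′(x) = 3x². Iterate:
  r_0 = 7 (mod 11)
  r_1 = 51 (mod 121)
  r_2 = 172 (mod 1331)
Final: r = 172 with f(r) ≡ 0 mod 11^3.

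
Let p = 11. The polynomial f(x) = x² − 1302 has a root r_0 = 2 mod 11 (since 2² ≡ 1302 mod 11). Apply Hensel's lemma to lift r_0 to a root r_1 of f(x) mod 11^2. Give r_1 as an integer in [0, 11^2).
r_1 = 24 (mod 121)

Hensel's recurrence: r_{i+1} = r_i − f(r_i)·(f′(r_i))^{-1} mod 11^{i+2}, with f′(x) = 2x. Iterate:
  r_0 = 2 (mod 11)
  r_1 = 24 (mod 121)
Final: r_1 = 24, and one checks f(r_1) ≡ 0 mod 11^2.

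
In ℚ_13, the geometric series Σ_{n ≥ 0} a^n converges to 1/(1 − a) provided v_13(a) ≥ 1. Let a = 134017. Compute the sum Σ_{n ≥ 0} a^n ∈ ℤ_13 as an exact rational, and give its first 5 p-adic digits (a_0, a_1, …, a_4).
Σ a^n = 1/(1 − a) = -1/134016;  first 5 digits = (1, 0, 0, 9, 4)

v_13(a) = 3 ≥ 1, so the series converges in ℤ_13 to 1/(1 − a) = 1/(1 − 134017) = -1/134016. Expand this rational in ℤ_13: compute digits iteratively via d_i = x_i mod 13, x_{i+1} = (x_i − d_i)/13. The first 5 digits are (1, 0, 0, 9, 4).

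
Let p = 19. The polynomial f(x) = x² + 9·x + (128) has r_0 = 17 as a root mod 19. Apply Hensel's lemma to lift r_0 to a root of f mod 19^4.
r_3 = 88709 (mod 130321)

Hensel: r_{i+1} = r_i − f(r_i)·(f′(r_i))^{-1} mod 19^{i+2}, f′(x) = 2x + 9. Iterate:
  r_0 = 17 (mod 19)
  r_1 = 264 (mod 361)
  r_2 = 6401 (mod 6859)
  r_3 = 88709 (mod 130321)
Final: r = 88709 satisfies f(r) ≡ 0 mod 19^4.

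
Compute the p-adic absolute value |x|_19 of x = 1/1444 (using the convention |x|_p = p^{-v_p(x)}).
|1/1444|_19 = 361

Step 1 — compute v_19(x) by factoring powers of 19 out of the numerator and denominator: v_19(1/1444) = -2. Step 2 — apply |x|_p = p^{-v_p(x)} = 19^{2} = 361.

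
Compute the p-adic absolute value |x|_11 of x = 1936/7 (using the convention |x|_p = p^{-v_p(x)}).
|1936/7|_11 = 1/121

Step 1 — compute v_11(x) by factoring powers of 11 out of the numerator and denominator: v_11(1936/7) = 2. Step 2 — apply |x|_p = p^{-v_p(x)} = 11^{-2} = 1/121.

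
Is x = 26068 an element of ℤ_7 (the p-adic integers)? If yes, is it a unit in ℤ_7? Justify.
x ∈ ℤ_7 but not a unit; v_7(x) = 3 > 0

ℤ_7 = {x ∈ ℚ_7 : v_7(x) ≥ 0} and ℤ_7^× = {x ∈ ℤ_7 : v_7(x) = 0}. Here v_7(26068) = v_7(num) − v_7(den) = 3; compare against these criteria.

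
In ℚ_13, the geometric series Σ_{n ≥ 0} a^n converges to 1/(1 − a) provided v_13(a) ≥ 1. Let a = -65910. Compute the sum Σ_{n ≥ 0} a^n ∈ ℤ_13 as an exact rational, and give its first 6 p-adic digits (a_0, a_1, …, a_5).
Σ a^n = 1/(1 − a) = 1/65911;  first 6 digits = (1, 0, 0, 9, 10, 12)

v_13(a) = 3 ≥ 1, so the series converges in ℤ_13 to 1/(1 − a) = 1/(1 − (-65910)) = 1/65911. Expand this rational in ℤ_13: compute digits iteratively via d_i = x_i mod 13, x_{i+1} = (x_i − d_i)/13. The first 6 digits are (1, 0, 0, 9, 10, 12).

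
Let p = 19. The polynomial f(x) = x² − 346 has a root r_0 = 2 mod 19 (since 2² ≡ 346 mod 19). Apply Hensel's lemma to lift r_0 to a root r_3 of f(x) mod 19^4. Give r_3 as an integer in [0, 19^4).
r_3 = 13264 (mod 130321)

Hensel's recurrence: r_{i+1} = r_i − f(r_i)·(f′(r_i))^{-1} mod 19^{i+2}, with f′(x) = 2x. Iterate:
  r_0 = 2 (mod 19)
  r_1 = 268 (mod 361)
  r_2 = 6405 (mod 6859)
  r_3 = 13264 (mod 130321)
Final: r_3 = 13264, and one checks f(r_3) ≡ 0 mod 19^4.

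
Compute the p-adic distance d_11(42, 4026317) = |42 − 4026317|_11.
d_11(42, 4026317) = 1/161051

Step 1 — x − y = 42 − 4026317 = -4026275. Step 2 — v_11(-4026275) = 5 (factor: -4026275 = −(11^5 · 25); the sign does not affect v_p). Step 3 — |x − y|_11 = 11^{-5} = 1/161051.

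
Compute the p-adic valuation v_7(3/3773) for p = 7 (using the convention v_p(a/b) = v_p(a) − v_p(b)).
v_7(3/3773) = -3

Factor powers of 7 from the numerator and denominator of the reduced fraction: 3 = 7^0 · 3 and 3773 = 7^3 · 11. Apply v_p(a/b) = v_p(a) − v_p(b): v_7(3/3773) = 0 − 3 = -3.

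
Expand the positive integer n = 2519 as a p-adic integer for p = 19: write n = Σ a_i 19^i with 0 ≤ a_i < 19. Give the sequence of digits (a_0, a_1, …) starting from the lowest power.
(a_0, a_1, …) = (11, 18, 6)

Repeated division by 19 gives the digits low-to-high: 2519 = 11 + 18·19^1 + 6·19^2. Digit sequence: (11, 18, 6).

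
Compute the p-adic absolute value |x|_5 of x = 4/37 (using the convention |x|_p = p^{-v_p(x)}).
|4/37|_5 = 1

Step 1 — compute v_5(x) by factoring powers of 5 out of the numerator and denominator: v_5(4/37) = 0. Step 2 — apply |x|_p = p^{-v_p(x)} = 5^{0} = 1.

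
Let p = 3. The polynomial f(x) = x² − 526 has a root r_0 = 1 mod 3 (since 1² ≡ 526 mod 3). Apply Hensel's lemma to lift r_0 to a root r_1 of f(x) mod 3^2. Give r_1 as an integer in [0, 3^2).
r_1 = 7 (mod 9)

Hensel's recurrence: r_{i+1} = r_i − f(r_i)·(f′(r_i))^{-1} mod 3^{i+2}, with f′(x) = 2x. Iterate:
  r_0 = 1 (mod 3)
  r_1 = 7 (mod 9)
Final: r_1 = 7, and one checks f(r_1) ≡ 0 mod 3^2.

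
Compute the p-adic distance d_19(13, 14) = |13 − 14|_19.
d_19(13, 14) = 1

Step 1 — x − y = 13 − 14 = -1. Step 2 — v_19(-1) = 0 (factor: -1 = −(19^0 · 1); the sign does not affect v_p). Step 3 — |x − y|_19 = 19^{0} = 1.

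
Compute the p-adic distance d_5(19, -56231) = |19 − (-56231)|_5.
d_5(19, -56231) = 1/3125

Step 1 — x − y = 19 − (-56231) = 56250. Step 2 — v_5(56250) = 5 (factor: 56250 = (5^5 · 18); the sign does not affect v_p). Step 3 — |x − y|_5 = 5^{-5} = 1/3125.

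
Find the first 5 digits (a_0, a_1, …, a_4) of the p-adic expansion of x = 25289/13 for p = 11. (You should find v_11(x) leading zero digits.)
(a_0, …, a_4) = (0, 0, 0, 4, 4)

v_11(25289/13) = 3, so a_0 = ... = a_2 = 0. Factor out: x = 11^3 · u with u = 19/13 a unit in ℤ_11. Expand u iteratively via a_{v+i} = u_i mod 11, u_{i+1} = (u_i − a_{v+i})/11:
  u_0 = 19/13;  a_3 = 4;  u_1 = (u_0 − 4)/11 = -3/13
  u_1 = -3/13;  a_4 = 4;  u_2 = (u_1 − 4)/11 = -5/13
Digits: (0, 0, 0, 4, 4).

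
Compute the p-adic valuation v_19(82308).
v_19(82308) = 3

v_19(n) is the largest exponent k such that 19^k divides n. Factor out: 82308 = 19^3 · 12. (Sign doesn't affect v_p.) So v_19(82308) = 3.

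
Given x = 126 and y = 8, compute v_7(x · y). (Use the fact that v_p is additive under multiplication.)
v_7(1008) = 1

v_p(x) = 1 (factor: 126 = 7^1 · 18); v_p(y) = 0 (factor: 8 = 7^0 · 8). Additivity: v_p(xy) = v_p(x) + v_p(y) = 1 + 0 = 1. (Direct check: xy = 1008 = 7^1 · (144).)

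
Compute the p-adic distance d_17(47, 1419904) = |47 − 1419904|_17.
d_17(47, 1419904) = 1/1419857

Step 1 — x − y = 47 − 1419904 = -1419857. Step 2 — v_17(-1419857) = 5 (factor: -1419857 = −(17^5 · 1); the sign does not affect v_p). Step 3 — |x − y|_17 = 17^{-5} = 1/1419857.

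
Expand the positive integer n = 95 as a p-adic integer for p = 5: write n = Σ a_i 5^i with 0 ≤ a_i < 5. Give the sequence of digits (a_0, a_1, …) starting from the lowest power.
(a_0, a_1, …) = (0, 4, 3)

Repeated division by 5 gives the digits low-to-high: 95 = 4·5^1 + 3·5^2. Digit sequence: (0, 4, 3).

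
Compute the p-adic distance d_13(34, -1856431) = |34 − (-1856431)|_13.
d_13(34, -1856431) = 1/371293

Step 1 — x − y = 34 − (-1856431) = 1856465. Step 2 — v_13(1856465) = 5 (factor: 1856465 = (13^5 · 5); the sign does not affect v_p). Step 3 — |x − y|_13 = 13^{-5} = 1/371293.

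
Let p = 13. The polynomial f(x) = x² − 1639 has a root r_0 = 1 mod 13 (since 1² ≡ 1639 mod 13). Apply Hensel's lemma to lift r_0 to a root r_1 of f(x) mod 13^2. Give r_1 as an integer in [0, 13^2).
r_1 = 144 (mod 169)

Hensel's recurrence: r_{i+1} = r_i − f(r_i)·(f′(r_i))^{-1} mod 13^{i+2}, with f′(x) = 2x. Iterate:
  r_0 = 1 (mod 13)
  r_1 = 144 (mod 169)
Final: r_1 = 144, and one checks f(r_1) ≡ 0 mod 13^2.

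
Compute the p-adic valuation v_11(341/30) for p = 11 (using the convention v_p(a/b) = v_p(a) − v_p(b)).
v_11(341/30) = 1

Factor powers of 11 from the numerator and denominator of the reduced fraction: 341 = 11^1 · 31 and 30 = 11^0 · 30. Apply v_p(a/b) = v_p(a) − v_p(b): v_11(341/30) = 1 − 0 = 1.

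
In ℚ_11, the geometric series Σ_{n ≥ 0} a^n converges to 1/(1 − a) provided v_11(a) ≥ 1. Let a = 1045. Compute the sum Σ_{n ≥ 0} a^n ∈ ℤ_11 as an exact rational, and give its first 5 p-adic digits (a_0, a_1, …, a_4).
Σ a^n = 1/(1 − a) = -1/1044;  first 5 digits = (1, 7, 2, 9, 8)

v_11(a) = 1 ≥ 1, so the series converges in ℤ_11 to 1/(1 − a) = 1/(1 − 1045) = -1/1044. Expand this rational in ℤ_11: compute digits iteratively via d_i = x_i mod 11, x_{i+1} = (x_i − d_i)/11. The first 5 digits are (1, 7, 2, 9, 8).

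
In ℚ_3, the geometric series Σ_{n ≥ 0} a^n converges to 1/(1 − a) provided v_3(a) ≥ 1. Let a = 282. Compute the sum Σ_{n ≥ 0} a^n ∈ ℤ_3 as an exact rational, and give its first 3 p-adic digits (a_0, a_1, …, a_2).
Σ a^n = 1/(1 − a) = -1/281;  first 3 digits = (1, 1, 2)

v_3(a) = 1 ≥ 1, so the series converges in ℤ_3 to 1/(1 − a) = 1/(1 − 282) = -1/281. Expand this rational in ℤ_3: compute digits iteratively via d_i = x_i mod 3, x_{i+1} = (x_i − d_i)/3. The first 3 digits are (1, 1, 2).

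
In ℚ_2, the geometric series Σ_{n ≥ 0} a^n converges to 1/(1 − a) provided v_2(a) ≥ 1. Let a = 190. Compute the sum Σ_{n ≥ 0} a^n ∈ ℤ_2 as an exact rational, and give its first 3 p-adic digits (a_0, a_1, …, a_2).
Σ a^n = 1/(1 − a) = -1/189;  first 3 digits = (1, 1, 0)

v_2(a) = 1 ≥ 1, so the series converges in ℤ_2 to 1/(1 − a) = 1/(1 − 190) = -1/189. Expand this rational in ℤ_2: compute digits iteratively via d_i = x_i mod 2, x_{i+1} = (x_i − d_i)/2. The first 3 digits are (1, 1, 0).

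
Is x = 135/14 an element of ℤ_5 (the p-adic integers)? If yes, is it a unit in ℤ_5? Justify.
x ∈ ℤ_5 but not a unit; v_5(x) = 1 > 0

ℤ_5 = {x ∈ ℚ_5 : v_5(x) ≥ 0} and ℤ_5^× = {x ∈ ℤ_5 : v_5(x) = 0}. Here v_5(135/14) = v_5(num) − v_5(den) = 1; compare against these criteria.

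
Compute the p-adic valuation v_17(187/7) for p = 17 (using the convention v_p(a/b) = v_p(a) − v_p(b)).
v_17(187/7) = 1

Factor powers of 17 from the numerator and denominator of the reduced fraction: 187 = 17^1 · 11 and 7 = 17^0 · 7. Apply v_p(a/b) = v_p(a) − v_p(b): v_17(187/7) = 1 − 0 = 1.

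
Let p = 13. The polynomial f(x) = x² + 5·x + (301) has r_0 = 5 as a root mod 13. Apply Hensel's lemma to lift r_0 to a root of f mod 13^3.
r_2 = 1773 (mod 2197)

Hensel: r_{i+1} = r_i − f(r_i)·(f′(r_i))^{-1} mod 13^{i+2}, f′(x) = 2x + 5. Iterate:
  r_0 = 5 (mod 13)
  r_1 = 83 (mod 169)
  r_2 = 1773 (mod 2197)
Final: r = 1773 satisfies f(r) ≡ 0 mod 13^3.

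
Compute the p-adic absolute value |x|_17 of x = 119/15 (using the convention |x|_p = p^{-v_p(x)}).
|119/15|_17 = 1/17

Step 1 — compute v_17(x) by factoring powers of 17 out of the numerator and denominator: v_17(119/15) = 1. Step 2 — apply |x|_p = p^{-v_p(x)} = 17^{-1} = 1/17.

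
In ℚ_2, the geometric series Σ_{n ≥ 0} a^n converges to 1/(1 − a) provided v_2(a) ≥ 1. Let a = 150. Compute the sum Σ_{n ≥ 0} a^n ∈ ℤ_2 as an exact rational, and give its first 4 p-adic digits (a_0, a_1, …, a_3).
Σ a^n = 1/(1 − a) = -1/149;  first 4 digits = (1, 1, 0, 0)

v_2(a) = 1 ≥ 1, so the series converges in ℤ_2 to 1/(1 − a) = 1/(1 − 150) = -1/149. Expand this rational in ℤ_2: compute digits iteratively via d_i = x_i mod 2, x_{i+1} = (x_i − d_i)/2. The first 4 digits are (1, 1, 0, 0).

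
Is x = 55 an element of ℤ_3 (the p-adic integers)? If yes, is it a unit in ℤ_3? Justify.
x ∈ ℤ_3^× (unit); v_3(x) = 0

ℤ_3 = {x ∈ ℚ_3 : v_3(x) ≥ 0} and ℤ_3^× = {x ∈ ℤ_3 : v_3(x) = 0}. Here v_3(55) = v_3(num) − v_3(den) = 0; compare against these criteria.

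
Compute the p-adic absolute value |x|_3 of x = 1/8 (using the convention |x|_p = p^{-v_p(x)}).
|1/8|_3 = 1

Step 1 — compute v_3(x) by factoring powers of 3 out of the numerator and denominator: v_3(1/8) = 0. Step 2 — apply |x|_p = p^{-v_p(x)} = 3^{0} = 1.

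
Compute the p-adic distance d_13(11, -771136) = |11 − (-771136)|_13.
d_13(11, -771136) = 1/28561

Step 1 — x − y = 11 − (-771136) = 771147. Step 2 — v_13(771147) = 4 (factor: 771147 = (13^4 · 27); the sign does not affect v_p). Step 3 — |x − y|_13 = 13^{-4} = 1/28561.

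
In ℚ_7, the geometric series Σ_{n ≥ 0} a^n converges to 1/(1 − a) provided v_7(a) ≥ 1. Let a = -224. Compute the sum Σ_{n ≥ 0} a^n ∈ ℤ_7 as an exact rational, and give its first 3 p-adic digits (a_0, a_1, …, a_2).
Σ a^n = 1/(1 − a) = 1/225;  first 3 digits = (1, 3, 4)

v_7(a) = 1 ≥ 1, so the series converges in ℤ_7 to 1/(1 − a) = 1/(1 − (-224)) = 1/225. Expand this rational in ℤ_7: compute digits iteratively via d_i = x_i mod 7, x_{i+1} = (x_i − d_i)/7. The first 3 digits are (1, 3, 4).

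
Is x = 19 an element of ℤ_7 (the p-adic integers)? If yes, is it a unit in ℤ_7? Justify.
x ∈ ℤ_7^× (unit); v_7(x) = 0

ℤ_7 = {x ∈ ℚ_7 : v_7(x) ≥ 0} and ℤ_7^× = {x ∈ ℤ_7 : v_7(x) = 0}. Here v_7(19) = v_7(num) − v_7(den) = 0; compare against these criteria.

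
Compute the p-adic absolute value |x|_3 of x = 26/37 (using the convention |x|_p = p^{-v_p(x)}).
|26/37|_3 = 1

Step 1 — compute v_3(x) by factoring powers of 3 out of the numerator and denominator: v_3(26/37) = 0. Step 2 — apply |x|_p = p^{-v_p(x)} = 3^{0} = 1.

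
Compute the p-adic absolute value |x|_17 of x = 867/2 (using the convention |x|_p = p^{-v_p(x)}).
|867/2|_17 = 1/289

Step 1 — compute v_17(x) by factoring powers of 17 out of the numerator and denominator: v_17(867/2) = 2. Step 2 — apply |x|_p = p^{-v_p(x)} = 17^{-2} = 1/289.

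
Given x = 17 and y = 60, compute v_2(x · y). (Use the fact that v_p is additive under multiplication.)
v_2(1020) = 2

v_p(x) = 0 (factor: 17 = 2^0 · 17); v_p(y) = 2 (factor: 60 = 2^2 · 15). Additivity: v_p(xy) = v_p(x) + v_p(y) = 0 + 2 = 2. (Direct check: xy = 1020 = 2^2 · (255).)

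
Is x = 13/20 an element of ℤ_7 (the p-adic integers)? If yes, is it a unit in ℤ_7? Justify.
x ∈ ℤ_7^× (unit); v_7(x) = 0

ℤ_7 = {x ∈ ℚ_7 : v_7(x) ≥ 0} and ℤ_7^× = {x ∈ ℤ_7 : v_7(x) = 0}. Here v_7(13/20) = v_7(num) − v_7(den) = 0; compare against these criteria.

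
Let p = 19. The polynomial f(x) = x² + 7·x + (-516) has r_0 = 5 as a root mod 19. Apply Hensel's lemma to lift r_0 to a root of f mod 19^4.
r_3 = 30462 (mod 130321)

Hensel: r_{i+1} = r_i − f(r_i)·(f′(r_i))^{-1} mod 19^{i+2}, f′(x) = 2x + 7. Iterate:
  r_0 = 5 (mod 19)
  r_1 = 138 (mod 361)
  r_2 = 3026 (mod 6859)
  r_3 = 30462 (mod 130321)
Final: r = 30462 satisfies f(r) ≡ 0 mod 19^4.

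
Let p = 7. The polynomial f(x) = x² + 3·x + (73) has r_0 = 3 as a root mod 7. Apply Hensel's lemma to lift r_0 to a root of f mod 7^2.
r_1 = 31 (mod 49)

Hensel: r_{i+1} = r_i − f(r_i)·(f′(r_i))^{-1} mod 7^{i+2}, f′(x) = 2x + 3. Iterate:
  r_0 = 3 (mod 7)
  r_1 = 31 (mod 49)
Final: r = 31 satisfies f(r) ≡ 0 mod 7^2.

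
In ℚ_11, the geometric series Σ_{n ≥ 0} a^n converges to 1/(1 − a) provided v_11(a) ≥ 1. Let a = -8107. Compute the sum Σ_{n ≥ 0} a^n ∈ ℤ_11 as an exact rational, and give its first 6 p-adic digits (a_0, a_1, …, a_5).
Σ a^n = 1/(1 − a) = 1/8108;  first 6 digits = (1, 0, 10, 4, 0, 1)

v_11(a) = 2 ≥ 1, so the series converges in ℤ_11 to 1/(1 − a) = 1/(1 − (-8107)) = 1/8108. Expand this rational in ℤ_11: compute digits iteratively via d_i = x_i mod 11, x_{i+1} = (x_i − d_i)/11. The first 6 digits are (1, 0, 10, 4, 0, 1).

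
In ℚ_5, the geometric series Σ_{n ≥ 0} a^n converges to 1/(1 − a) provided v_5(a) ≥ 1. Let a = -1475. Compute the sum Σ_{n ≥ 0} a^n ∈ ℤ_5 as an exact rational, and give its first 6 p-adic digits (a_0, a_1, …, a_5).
Σ a^n = 1/(1 − a) = 1/1476;  first 6 digits = (1, 0, 1, 3, 3, 0)

v_5(a) = 2 ≥ 1, so the series converges in ℤ_5 to 1/(1 − a) = 1/(1 − (-1475)) = 1/1476. Expand this rational in ℤ_5: compute digits iteratively via d_i = x_i mod 5, x_{i+1} = (x_i − d_i)/5. The first 6 digits are (1, 0, 1, 3, 3, 0).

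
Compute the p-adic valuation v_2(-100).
v_2(-100) = 2

v_2(n) is the largest exponent k such that 2^k divides n. Factor out: -100 = -2^2 · 25. (Sign doesn't affect v_p.) So v_2(-100) = 2.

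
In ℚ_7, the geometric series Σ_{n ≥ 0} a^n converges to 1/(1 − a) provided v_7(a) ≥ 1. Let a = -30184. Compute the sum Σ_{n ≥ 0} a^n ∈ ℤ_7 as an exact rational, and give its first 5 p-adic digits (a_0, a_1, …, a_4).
Σ a^n = 1/(1 − a) = 1/30185;  first 5 digits = (1, 0, 0, 3, 1)

v_7(a) = 3 ≥ 1, so the series converges in ℤ_7 to 1/(1 − a) = 1/(1 − (-30184)) = 1/30185. Expand this rational in ℤ_7: compute digits iteratively via d_i = x_i mod 7, x_{i+1} = (x_i − d_i)/7. The first 5 digits are (1, 0, 0, 3, 1).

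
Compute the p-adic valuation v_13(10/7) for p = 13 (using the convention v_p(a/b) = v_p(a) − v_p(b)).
v_13(10/7) = 0

Factor powers of 13 from the numerator and denominator of the reduced fraction: 10 = 13^0 · 10 and 7 = 13^0 · 7. Apply v_p(a/b) = v_p(a) − v_p(b): v_13(10/7) = 0 − 0 = 0.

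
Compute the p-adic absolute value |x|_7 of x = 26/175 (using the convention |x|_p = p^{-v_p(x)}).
|26/175|_7 = 7

Step 1 — compute v_7(x) by factoring powers of 7 out of the numerator and denominator: v_7(26/175) = -1. Step 2 — apply |x|_p = p^{-v_p(x)} = 7^{1} = 7.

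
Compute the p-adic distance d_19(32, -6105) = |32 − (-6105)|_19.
d_19(32, -6105) = 1/361

Step 1 — x − y = 32 − (-6105) = 6137. Step 2 — v_19(6137) = 2 (factor: 6137 = (19^2 · 17); the sign does not affect v_p). Step 3 — |x − y|_19 = 19^{-2} = 1/361.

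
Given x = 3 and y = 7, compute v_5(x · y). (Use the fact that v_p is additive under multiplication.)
v_5(21) = 0

v_p(x) = 0 (factor: 3 = 5^0 · 3); v_p(y) = 0 (factor: 7 = 5^0 · 7). Additivity: v_p(xy) = v_p(x) + v_p(y) = 0 + 0 = 0. (Direct check: xy = 21 = 5^0 · (21).)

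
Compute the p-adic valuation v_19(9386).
v_19(9386) = 2

v_19(n) is the largest exponent k such that 19^k divides n. Factor out: 9386 = 19^2 · 26. (Sign doesn't affect v_p.) So v_19(9386) = 2.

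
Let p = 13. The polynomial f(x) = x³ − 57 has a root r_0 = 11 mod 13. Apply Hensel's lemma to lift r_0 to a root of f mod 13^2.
r_1 = 102 (mod 169)

Hensel: r_{i+1} = r_i − f(r_i)/f′(r_i) mod 13^{i+2}, where f′(x) = 3x². Iterate:
  r_0 = 11 (mod 13)
  r_1 = 102 (mod 169)
Final: r = 102 with f(r) ≡ 0 mod 13^2.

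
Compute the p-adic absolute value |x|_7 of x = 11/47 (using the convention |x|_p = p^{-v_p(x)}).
|11/47|_7 = 1

Step 1 — compute v_7(x) by factoring powers of 7 out of the numerator and denominator: v_7(11/47) = 0. Step 2 — apply |x|_p = p^{-v_p(x)} = 7^{0} = 1.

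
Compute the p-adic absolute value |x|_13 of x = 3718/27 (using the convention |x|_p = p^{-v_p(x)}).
|3718/27|_13 = 1/169

Step 1 — compute v_13(x) by factoring powers of 13 out of the numerator and denominator: v_13(3718/27) = 2. Step 2 — apply |x|_p = p^{-v_p(x)} = 13^{-2} = 1/169.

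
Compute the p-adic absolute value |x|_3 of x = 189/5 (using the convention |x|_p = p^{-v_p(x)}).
|189/5|_3 = 1/27

Step 1 — compute v_3(x) by factoring powers of 3 out of the numerator and denominator: v_3(189/5) = 3. Step 2 — apply |x|_p = p^{-v_p(x)} = 3^{-3} = 1/27.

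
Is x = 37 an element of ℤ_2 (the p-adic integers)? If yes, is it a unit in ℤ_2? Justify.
x ∈ ℤ_2^× (unit); v_2(x) = 0

ℤ_2 = {x ∈ ℚ_2 : v_2(x) ≥ 0} and ℤ_2^× = {x ∈ ℤ_2 : v_2(x) = 0}. Here v_2(37) = v_2(num) − v_2(den) = 0; compare against these criteria.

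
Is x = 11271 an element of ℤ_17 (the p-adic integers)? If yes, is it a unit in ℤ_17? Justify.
x ∈ ℤ_17 but not a unit; v_17(x) = 2 > 0

ℤ_17 = {x ∈ ℚ_17 : v_17(x) ≥ 0} and ℤ_17^× = {x ∈ ℤ_17 : v_17(x) = 0}. Here v_17(11271) = v_17(num) − v_17(den) = 2; compare against these criteria.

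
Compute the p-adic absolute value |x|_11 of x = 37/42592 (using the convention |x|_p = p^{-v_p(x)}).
|37/42592|_11 = 1331

Step 1 — compute v_11(x) by factoring powers of 11 out of the numerator and denominator: v_11(37/42592) = -3. Step 2 — apply |x|_p = p^{-v_p(x)} = 11^{3} = 1331.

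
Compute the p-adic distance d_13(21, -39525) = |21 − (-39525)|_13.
d_13(21, -39525) = 1/2197

Step 1 — x − y = 21 − (-39525) = 39546. Step 2 — v_13(39546) = 3 (factor: 39546 = (13^3 · 18); the sign does not affect v_p). Step 3 — |x − y|_13 = 13^{-3} = 1/2197.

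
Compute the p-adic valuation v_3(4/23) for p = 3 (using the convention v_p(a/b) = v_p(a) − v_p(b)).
v_3(4/23) = 0

Factor powers of 3 from the numerator and denominator of the reduced fraction: 4 = 3^0 · 4 and 23 = 3^0 · 23. Apply v_p(a/b) = v_p(a) − v_p(b): v_3(4/23) = 0 − 0 = 0.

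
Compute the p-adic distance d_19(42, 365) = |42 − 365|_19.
d_19(42, 365) = 1/19

Step 1 — x − y = 42 − 365 = -323. Step 2 — v_19(-323) = 1 (factor: -323 = −(19^1 · 17); the sign does not affect v_p). Step 3 — |x − y|_19 = 19^{-1} = 1/19.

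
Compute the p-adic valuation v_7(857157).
v_7(857157) = 5

v_7(n) is the largest exponent k such that 7^k divides n. Factor out: 857157 = 7^5 · 51. (Sign doesn't affect v_p.) So v_7(857157) = 5.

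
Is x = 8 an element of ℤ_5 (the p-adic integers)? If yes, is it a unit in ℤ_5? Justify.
x ∈ ℤ_5^× (unit); v_5(x) = 0

ℤ_5 = {x ∈ ℚ_5 : v_5(x) ≥ 0} and ℤ_5^× = {x ∈ ℤ_5 : v_5(x) = 0}. Here v_5(8) = v_5(num) − v_5(den) = 0; compare against these criteria.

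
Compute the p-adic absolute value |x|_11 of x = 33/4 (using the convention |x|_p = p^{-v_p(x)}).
|33/4|_11 = 1/11

Step 1 — compute v_11(x) by factoring powers of 11 out of the numerator and denominator: v_11(33/4) = 1. Step 2 — apply |x|_p = p^{-v_p(x)} = 11^{-1} = 1/11.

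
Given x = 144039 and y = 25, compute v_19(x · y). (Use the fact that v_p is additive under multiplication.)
v_19(3600975) = 3

v_p(x) = 3 (factor: 144039 = 19^3 · 21); v_p(y) = 0 (factor: 25 = 19^0 · 25). Additivity: v_p(xy) = v_p(x) + v_p(y) = 3 + 0 = 3. (Direct check: xy = 3600975 = 19^3 · (525).)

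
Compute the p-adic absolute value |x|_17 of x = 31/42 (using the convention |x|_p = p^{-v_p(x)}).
|31/42|_17 = 1

Step 1 — compute v_17(x) by factoring powers of 17 out of the numerator and denominator: v_17(31/42) = 0. Step 2 — apply |x|_p = p^{-v_p(x)} = 17^{0} = 1.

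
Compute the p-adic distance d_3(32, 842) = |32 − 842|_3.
d_3(32, 842) = 1/81

Step 1 — x − y = 32 − 842 = -810. Step 2 — v_3(-810) = 4 (factor: -810 = −(3^4 · 10); the sign does not affect v_p). Step 3 — |x − y|_3 = 3^{-4} = 1/81.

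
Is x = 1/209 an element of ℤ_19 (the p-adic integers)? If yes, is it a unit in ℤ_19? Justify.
x ∉ ℤ_19 (v_19(x) = -1 < 0)

ℤ_19 = {x ∈ ℚ_19 : v_19(x) ≥ 0} and ℤ_19^× = {x ∈ ℤ_19 : v_19(x) = 0}. Here v_19(1/209) = v_19(num) − v_19(den) = -1; compare against these criteria.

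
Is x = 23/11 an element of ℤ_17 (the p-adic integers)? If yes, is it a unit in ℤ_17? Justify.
x ∈ ℤ_17^× (unit); v_17(x) = 0

ℤ_17 = {x ∈ ℚ_17 : v_17(x) ≥ 0} and ℤ_17^× = {x ∈ ℤ_17 : v_17(x) = 0}. Here v_17(23/11) = v_17(num) − v_17(den) = 0; compare against these criteria.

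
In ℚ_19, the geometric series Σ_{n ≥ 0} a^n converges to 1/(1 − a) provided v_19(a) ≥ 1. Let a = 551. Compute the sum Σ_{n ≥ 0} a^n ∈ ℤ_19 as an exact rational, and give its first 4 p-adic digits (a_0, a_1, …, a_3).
Σ a^n = 1/(1 − a) = -1/550;  first 4 digits = (1, 10, 6, 18)

v_19(a) = 1 ≥ 1, so the series converges in ℤ_19 to 1/(1 − a) = 1/(1 − 551) = -1/550. Expand this rational in ℤ_19: compute digits iteratively via d_i = x_i mod 19, x_{i+1} = (x_i − d_i)/19. The first 4 digits are (1, 10, 6, 18).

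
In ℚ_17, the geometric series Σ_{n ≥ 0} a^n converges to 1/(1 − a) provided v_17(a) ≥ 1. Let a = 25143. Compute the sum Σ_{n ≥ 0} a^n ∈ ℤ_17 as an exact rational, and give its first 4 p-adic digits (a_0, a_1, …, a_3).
Σ a^n = 1/(1 − a) = -1/25142;  first 4 digits = (1, 0, 2, 5)

v_17(a) = 2 ≥ 1, so the series converges in ℤ_17 to 1/(1 − a) = 1/(1 − 25143) = -1/25142. Expand this rational in ℤ_17: compute digits iteratively via d_i = x_i mod 17, x_{i+1} = (x_i − d_i)/17. The first 4 digits are (1, 0, 2, 5).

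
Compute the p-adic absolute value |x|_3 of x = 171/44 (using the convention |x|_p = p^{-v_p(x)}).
|171/44|_3 = 1/9

Step 1 — compute v_3(x) by factoring powers of 3 out of the numerator and denominator: v_3(171/44) = 2. Step 2 — apply |x|_p = p^{-v_p(x)} = 3^{-2} = 1/9.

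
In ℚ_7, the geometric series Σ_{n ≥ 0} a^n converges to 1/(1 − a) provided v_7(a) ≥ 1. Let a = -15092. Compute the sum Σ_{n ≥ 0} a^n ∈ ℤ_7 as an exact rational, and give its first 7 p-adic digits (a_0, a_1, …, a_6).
Σ a^n = 1/(1 − a) = 1/15093;  first 7 digits = (1, 0, 0, 5, 0, 6, 3)

v_7(a) = 3 ≥ 1, so the series converges in ℤ_7 to 1/(1 − a) = 1/(1 − (-15092)) = 1/15093. Expand this rational in ℤ_7: compute digits iteratively via d_i = x_i mod 7, x_{i+1} = (x_i − d_i)/7. The first 7 digits are (1, 0, 0, 5, 0, 6, 3).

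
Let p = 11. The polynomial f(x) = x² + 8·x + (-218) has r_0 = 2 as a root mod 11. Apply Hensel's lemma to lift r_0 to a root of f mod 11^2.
r_1 = 79 (mod 121)

Hensel: r_{i+1} = r_i − f(r_i)·(f′(r_i))^{-1} mod 11^{i+2}, f′(x) = 2x + 8. Iterate:
  r_0 = 2 (mod 11)
  r_1 = 79 (mod 121)
Final: r = 79 satisfies f(r) ≡ 0 mod 11^2.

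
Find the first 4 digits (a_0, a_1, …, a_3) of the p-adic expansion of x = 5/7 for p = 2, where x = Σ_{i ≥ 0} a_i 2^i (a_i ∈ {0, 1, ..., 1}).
(a_0, …, a_3) = (1, 1, 0, 0)

v_2(5/7) = 0 (numerator and denominator both coprime to 2), so x ∈ ℤ_2^×. Compute digits iteratively via a_i = x_i mod 2, x_{i+1} = (x_i − a_i)/2, with x_0 = x:
  x_0 = 5/7;  a_0 = 1;  x_1 = (x_0 − 1)/2 = -1/7
  x_1 = -1/7;  a_1 = 1;  x_2 = (x_1 − 1)/2 = -4/7
  x_2 = -4/7;  a_2 = 0;  x_3 = (x_2 − 0)/2 = -2/7
  x_3 = -2/7;  a_3 = 0;  x_4 = (x_3 − 0)/2 = -1/7
Digits: (1, 1, 0, 0).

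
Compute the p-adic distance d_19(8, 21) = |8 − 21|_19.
d_19(8, 21) = 1

Step 1 — x − y = 8 − 21 = -13. Step 2 — v_19(-13) = 0 (factor: -13 = −(19^0 · 13); the sign does not affect v_p). Step 3 — |x − y|_19 = 19^{0} = 1.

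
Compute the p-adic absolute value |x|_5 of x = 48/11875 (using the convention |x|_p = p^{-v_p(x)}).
|48/11875|_5 = 625

Step 1 — compute v_5(x) by factoring powers of 5 out of the numerator and denominator: v_5(48/11875) = -4. Step 2 — apply |x|_p = p^{-v_p(x)} = 5^{4} = 625.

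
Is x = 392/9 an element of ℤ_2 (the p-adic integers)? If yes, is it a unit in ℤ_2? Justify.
x ∈ ℤ_2 but not a unit; v_2(x) = 3 > 0

ℤ_2 = {x ∈ ℚ_2 : v_2(x) ≥ 0} and ℤ_2^× = {x ∈ ℤ_2 : v_2(x) = 0}. Here v_2(392/9) = v_2(num) − v_2(den) = 3; compare against these criteria.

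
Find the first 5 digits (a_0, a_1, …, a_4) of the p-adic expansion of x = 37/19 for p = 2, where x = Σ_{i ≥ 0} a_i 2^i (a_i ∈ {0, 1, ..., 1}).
(a_0, …, a_4) = (1, 1, 1, 0, 0)

v_2(37/19) = 0 (numerator and denominator both coprime to 2), so x ∈ ℤ_2^×. Compute digits iteratively via a_i = x_i mod 2, x_{i+1} = (x_i − a_i)/2, with x_0 = x:
  x_0 = 37/19;  a_0 = 1;  x_1 = (x_0 − 1)/2 = 9/19
  x_1 = 9/19;  a_1 = 1;  x_2 = (x_1 − 1)/2 = -5/19
  x_2 = -5/19;  a_2 = 1;  x_3 = (x_2 − 1)/2 = -12/19
  x_3 = -12/19;  a_3 = 0;  x_4 = (x_3 − 0)/2 = -6/19
  x_4 = -6/19;  a_4 = 0;  x_5 = (x_4 − 0)/2 = -3/19
Digits: (1, 1, 1, 0, 0).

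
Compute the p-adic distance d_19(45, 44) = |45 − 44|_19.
d_19(45, 44) = 1

Step 1 — x − y = 45 − 44 = 1. Step 2 — v_19(1) = 0 (factor: 1 = (19^0 · 1); the sign does not affect v_p). Step 3 — |x − y|_19 = 19^{0} = 1.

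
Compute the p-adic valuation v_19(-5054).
v_19(-5054) = 2

v_19(n) is the largest exponent k such that 19^k divides n. Factor out: -5054 = -19^2 · 14. (Sign doesn't affect v_p.) So v_19(-5054) = 2.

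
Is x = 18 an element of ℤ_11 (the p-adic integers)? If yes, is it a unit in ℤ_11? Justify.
x ∈ ℤ_11^× (unit); v_11(x) = 0

ℤ_11 = {x ∈ ℚ_11 : v_11(x) ≥ 0} and ℤ_11^× = {x ∈ ℤ_11 : v_11(x) = 0}. Here v_11(18) = v_11(num) − v_11(den) = 0; compare against these criteria.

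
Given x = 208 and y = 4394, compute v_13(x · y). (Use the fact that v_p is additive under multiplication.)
v_13(913952) = 4

v_p(x) = 1 (factor: 208 = 13^1 · 16); v_p(y) = 3 (factor: 4394 = 13^3 · 2). Additivity: v_p(xy) = v_p(x) + v_p(y) = 1 + 3 = 4. (Direct check: xy = 913952 = 13^4 · (32).)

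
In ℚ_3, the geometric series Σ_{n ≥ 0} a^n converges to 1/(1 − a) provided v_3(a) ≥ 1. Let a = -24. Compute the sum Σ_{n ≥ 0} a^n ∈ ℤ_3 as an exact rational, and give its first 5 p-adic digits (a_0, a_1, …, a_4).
Σ a^n = 1/(1 − a) = 1/25;  first 5 digits = (1, 1, 1, 0, 2)

v_3(a) = 1 ≥ 1, so the series converges in ℤ_3 to 1/(1 − a) = 1/(1 − (-24)) = 1/25. Expand this rational in ℤ_3: compute digits iteratively via d_i = x_i mod 3, x_{i+1} = (x_i − d_i)/3. The first 5 digits are (1, 1, 1, 0, 2).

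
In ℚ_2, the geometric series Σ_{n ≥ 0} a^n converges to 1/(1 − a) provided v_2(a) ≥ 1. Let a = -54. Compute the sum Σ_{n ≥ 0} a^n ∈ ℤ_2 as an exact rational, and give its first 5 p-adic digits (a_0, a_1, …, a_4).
Σ a^n = 1/(1 − a) = 1/55;  first 5 digits = (1, 1, 1, 0, 0)

v_2(a) = 1 ≥ 1, so the series converges in ℤ_2 to 1/(1 − a) = 1/(1 − (-54)) = 1/55. Expand this rational in ℤ_2: compute digits iteratively via d_i = x_i mod 2, x_{i+1} = (x_i − d_i)/2. The first 5 digits are (1, 1, 1, 0, 0).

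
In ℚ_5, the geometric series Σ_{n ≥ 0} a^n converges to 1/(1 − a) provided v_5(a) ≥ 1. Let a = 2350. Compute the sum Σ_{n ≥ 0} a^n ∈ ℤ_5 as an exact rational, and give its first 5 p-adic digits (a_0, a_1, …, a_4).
Σ a^n = 1/(1 − a) = -1/2349;  first 5 digits = (1, 0, 4, 3, 4)

v_5(a) = 2 ≥ 1, so the series converges in ℤ_5 to 1/(1 − a) = 1/(1 − 2350) = -1/2349. Expand this rational in ℤ_5: compute digits iteratively via d_i = x_i mod 5, x_{i+1} = (x_i − d_i)/5. The first 5 digits are (1, 0, 4, 3, 4).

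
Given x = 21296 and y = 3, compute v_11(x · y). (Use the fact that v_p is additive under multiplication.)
v_11(63888) = 3

v_p(x) = 3 (factor: 21296 = 11^3 · 16); v_p(y) = 0 (factor: 3 = 11^0 · 3). Additivity: v_p(xy) = v_p(x) + v_p(y) = 3 + 0 = 3. (Direct check: xy = 63888 = 11^3 · (48).)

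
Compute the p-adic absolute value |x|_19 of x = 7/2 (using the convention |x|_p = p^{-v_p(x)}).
|7/2|_19 = 1

Step 1 — compute v_19(x) by factoring powers of 19 out of the numerator and denominator: v_19(7/2) = 0. Step 2 — apply |x|_p = p^{-v_p(x)} = 19^{0} = 1.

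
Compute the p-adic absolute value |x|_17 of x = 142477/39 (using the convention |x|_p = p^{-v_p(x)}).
|142477/39|_17 = 1/4913

Step 1 — compute v_17(x) by factoring powers of 17 out of the numerator and denominator: v_17(142477/39) = 3. Step 2 — apply |x|_p = p^{-v_p(x)} = 17^{-3} = 1/4913.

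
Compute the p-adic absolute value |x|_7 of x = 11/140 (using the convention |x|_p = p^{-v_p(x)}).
|11/140|_7 = 7

Step 1 — compute v_7(x) by factoring powers of 7 out of the numerator and denominator: v_7(11/140) = -1. Step 2 — apply |x|_p = p^{-v_p(x)} = 7^{1} = 7.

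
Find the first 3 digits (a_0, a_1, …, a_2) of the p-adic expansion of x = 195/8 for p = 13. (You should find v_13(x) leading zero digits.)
(a_0, …, a_2) = (0, 10, 1)

v_13(195/8) = 1, so a_0 = ... = a_0 = 0. Factor out: x = 13^1 · u with u = 15/8 a unit in ℤ_13. Expand u iteratively via a_{v+i} = u_i mod 13, u_{i+1} = (u_i − a_{v+i})/13:
  u_0 = 15/8;  a_1 = 10;  u_1 = (u_0 − 10)/13 = -5/8
  u_1 = -5/8;  a_2 = 1;  u_2 = (u_1 − 1)/13 = -1/8
Digits: (0, 10, 1).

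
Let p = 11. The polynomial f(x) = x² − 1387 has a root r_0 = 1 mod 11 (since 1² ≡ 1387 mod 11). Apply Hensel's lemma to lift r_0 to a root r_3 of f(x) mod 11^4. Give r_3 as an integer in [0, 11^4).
r_3 = 6139 (mod 14641)

Hensel's recurrence: r_{i+1} = r_i − f(r_i)·(f′(r_i))^{-1} mod 11^{i+2}, with f′(x) = 2x. Iterate:
  r_0 = 1 (mod 11)
  r_1 = 89 (mod 121)
  r_2 = 815 (mod 1331)
  r_3 = 6139 (mod 14641)
Final: r_3 = 6139, and one checks f(r_3) ≡ 0 mod 11^4.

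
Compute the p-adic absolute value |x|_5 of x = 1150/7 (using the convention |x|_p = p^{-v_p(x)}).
|1150/7|_5 = 1/25

Step 1 — compute v_5(x) by factoring powers of 5 out of the numerator and denominator: v_5(1150/7) = 2. Step 2 — apply |x|_p = p^{-v_p(x)} = 5^{-2} = 1/25.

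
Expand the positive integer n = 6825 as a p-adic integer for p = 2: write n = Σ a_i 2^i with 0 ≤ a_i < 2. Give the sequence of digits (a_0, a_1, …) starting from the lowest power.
(a_0, a_1, …) = (1, 0, 0, 1, 0, 1, 0, 1, 0, 1, 0, 1, 1)

Repeated division by 2 gives the digits low-to-high: 6825 = 1 + 1·2^3 + 1·2^5 + 1·2^7 + 1·2^9 + 1·2^11 + 1·2^12. Digit sequence: (1, 0, 0, 1, 0, 1, 0, 1, 0, 1, 0, 1, 1).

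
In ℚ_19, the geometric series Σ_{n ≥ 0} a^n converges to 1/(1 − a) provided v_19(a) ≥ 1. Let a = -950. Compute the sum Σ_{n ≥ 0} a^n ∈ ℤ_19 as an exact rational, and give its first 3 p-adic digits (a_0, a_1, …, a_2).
Σ a^n = 1/(1 − a) = 1/951;  first 3 digits = (1, 7, 8)

v_19(a) = 1 ≥ 1, so the series converges in ℤ_19 to 1/(1 − a) = 1/(1 − (-950)) = 1/951. Expand this rational in ℤ_19: compute digits iteratively via d_i = x_i mod 19, x_{i+1} = (x_i − d_i)/19. The first 3 digits are (1, 7, 8).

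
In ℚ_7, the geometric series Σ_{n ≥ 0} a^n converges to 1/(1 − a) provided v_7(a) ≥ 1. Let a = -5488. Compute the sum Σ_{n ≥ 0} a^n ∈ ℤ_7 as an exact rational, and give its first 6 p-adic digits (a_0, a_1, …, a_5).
Σ a^n = 1/(1 − a) = 1/5489;  first 6 digits = (1, 0, 0, 5, 4, 6)

v_7(a) = 3 ≥ 1, so the series converges in ℤ_7 to 1/(1 − a) = 1/(1 − (-5488)) = 1/5489. Expand this rational in ℤ_7: compute digits iteratively via d_i = x_i mod 7, x_{i+1} = (x_i − d_i)/7. The first 6 digits are (1, 0, 0, 5, 4, 6).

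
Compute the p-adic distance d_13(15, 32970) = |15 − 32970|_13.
d_13(15, 32970) = 1/2197

Step 1 — x − y = 15 − 32970 = -32955. Step 2 — v_13(-32955) = 3 (factor: -32955 = −(13^3 · 15); the sign does not affect v_p). Step 3 — |x − y|_13 = 13^{-3} = 1/2197.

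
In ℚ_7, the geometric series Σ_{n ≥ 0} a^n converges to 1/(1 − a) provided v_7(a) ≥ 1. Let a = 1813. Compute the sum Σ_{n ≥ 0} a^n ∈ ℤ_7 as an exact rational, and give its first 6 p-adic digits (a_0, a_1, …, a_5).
Σ a^n = 1/(1 − a) = -1/1812;  first 6 digits = (1, 0, 2, 5, 4, 6)

v_7(a) = 2 ≥ 1, so the series converges in ℤ_7 to 1/(1 − a) = 1/(1 − 1813) = -1/1812. Expand this rational in ℤ_7: compute digits iteratively via d_i = x_i mod 7, x_{i+1} = (x_i − d_i)/7. The first 6 digits are (1, 0, 2, 5, 4, 6).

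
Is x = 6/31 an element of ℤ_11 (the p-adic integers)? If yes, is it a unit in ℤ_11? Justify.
x ∈ ℤ_11^× (unit); v_11(x) = 0

ℤ_11 = {x ∈ ℚ_11 : v_11(x) ≥ 0} and ℤ_11^× = {x ∈ ℤ_11 : v_11(x) = 0}. Here v_11(6/31) = v_11(num) − v_11(den) = 0; compare against these criteria.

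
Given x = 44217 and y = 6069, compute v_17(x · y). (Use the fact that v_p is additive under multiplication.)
v_17(268352973) = 5

v_p(x) = 3 (factor: 44217 = 17^3 · 9); v_p(y) = 2 (factor: 6069 = 17^2 · 21). Additivity: v_p(xy) = v_p(x) + v_p(y) = 3 + 2 = 5. (Direct check: xy = 268352973 = 17^5 · (189).)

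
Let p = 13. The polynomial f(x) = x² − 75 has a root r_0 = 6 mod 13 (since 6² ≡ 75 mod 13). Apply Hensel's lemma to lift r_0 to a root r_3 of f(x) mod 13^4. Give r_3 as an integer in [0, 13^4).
r_3 = 20754 (mod 28561)

Hensel's recurrence: r_{i+1} = r_i − f(r_i)·(f′(r_i))^{-1} mod 13^{i+2}, with f′(x) = 2x. Iterate:
  r_0 = 6 (mod 13)
  r_1 = 136 (mod 169)
  r_2 = 981 (mod 2197)
  r_3 = 20754 (mod 28561)
Final: r_3 = 20754, and one checks f(r_3) ≡ 0 mod 13^4.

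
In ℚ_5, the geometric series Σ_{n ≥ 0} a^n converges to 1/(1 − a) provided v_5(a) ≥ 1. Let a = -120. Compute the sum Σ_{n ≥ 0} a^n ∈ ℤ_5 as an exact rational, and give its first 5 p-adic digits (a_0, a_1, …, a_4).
Σ a^n = 1/(1 − a) = 1/121;  first 5 digits = (1, 1, 1, 0, 4)

v_5(a) = 1 ≥ 1, so the series converges in ℤ_5 to 1/(1 − a) = 1/(1 − (-120)) = 1/121. Expand this rational in ℤ_5: compute digits iteratively via d_i = x_i mod 5, x_{i+1} = (x_i − d_i)/5. The first 5 digits are (1, 1, 1, 0, 4).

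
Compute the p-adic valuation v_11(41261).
v_11(41261) = 3

v_11(n) is the largest exponent k such that 11^k divides n. Factor out: 41261 = 11^3 · 31. (Sign doesn't affect v_p.) So v_11(41261) = 3.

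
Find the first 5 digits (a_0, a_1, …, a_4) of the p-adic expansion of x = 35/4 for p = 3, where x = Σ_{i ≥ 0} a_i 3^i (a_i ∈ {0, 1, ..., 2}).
(a_0, …, a_4) = (2, 0, 0, 1, 2)

v_3(35/4) = 0 (numerator and denominator both coprime to 3), so x ∈ ℤ_3^×. Compute digits iteratively via a_i = x_i mod 3, x_{i+1} = (x_i − a_i)/3, with x_0 = x:
  x_0 = 35/4;  a_0 = 2;  x_1 = (x_0 − 2)/3 = 9/4
  x_1 = 9/4;  a_1 = 0;  x_2 = (x_1 − 0)/3 = 3/4
  x_2 = 3/4;  a_2 = 0;  x_3 = (x_2 − 0)/3 = 1/4
  x_3 = 1/4;  a_3 = 1;  x_4 = (x_3 − 1)/3 = -1/4
  x_4 = -1/4;  a_4 = 2;  x_5 = (x_4 − 2)/3 = -3/4
Digits: (2, 0, 0, 1, 2).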